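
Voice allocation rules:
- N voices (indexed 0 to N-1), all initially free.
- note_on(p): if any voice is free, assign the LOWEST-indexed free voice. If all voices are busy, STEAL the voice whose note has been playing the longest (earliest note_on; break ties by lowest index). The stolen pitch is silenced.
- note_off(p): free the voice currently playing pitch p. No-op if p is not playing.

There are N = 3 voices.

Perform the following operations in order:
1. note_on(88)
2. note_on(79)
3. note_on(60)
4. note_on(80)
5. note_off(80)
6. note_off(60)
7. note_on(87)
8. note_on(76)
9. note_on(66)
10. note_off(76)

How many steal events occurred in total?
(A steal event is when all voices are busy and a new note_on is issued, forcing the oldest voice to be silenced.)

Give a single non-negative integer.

Op 1: note_on(88): voice 0 is free -> assigned | voices=[88 - -]
Op 2: note_on(79): voice 1 is free -> assigned | voices=[88 79 -]
Op 3: note_on(60): voice 2 is free -> assigned | voices=[88 79 60]
Op 4: note_on(80): all voices busy, STEAL voice 0 (pitch 88, oldest) -> assign | voices=[80 79 60]
Op 5: note_off(80): free voice 0 | voices=[- 79 60]
Op 6: note_off(60): free voice 2 | voices=[- 79 -]
Op 7: note_on(87): voice 0 is free -> assigned | voices=[87 79 -]
Op 8: note_on(76): voice 2 is free -> assigned | voices=[87 79 76]
Op 9: note_on(66): all voices busy, STEAL voice 1 (pitch 79, oldest) -> assign | voices=[87 66 76]
Op 10: note_off(76): free voice 2 | voices=[87 66 -]

Answer: 2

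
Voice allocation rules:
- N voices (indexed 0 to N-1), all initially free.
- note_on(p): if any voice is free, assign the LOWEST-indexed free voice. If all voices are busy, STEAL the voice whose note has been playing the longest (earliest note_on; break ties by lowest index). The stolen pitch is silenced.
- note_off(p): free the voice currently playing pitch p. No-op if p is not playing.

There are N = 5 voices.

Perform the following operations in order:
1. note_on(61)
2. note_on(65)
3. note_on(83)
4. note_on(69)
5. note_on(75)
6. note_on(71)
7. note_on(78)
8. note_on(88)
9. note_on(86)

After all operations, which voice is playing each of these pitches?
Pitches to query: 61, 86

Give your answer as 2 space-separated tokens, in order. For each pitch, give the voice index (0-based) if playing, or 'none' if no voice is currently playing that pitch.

Answer: none 3

Derivation:
Op 1: note_on(61): voice 0 is free -> assigned | voices=[61 - - - -]
Op 2: note_on(65): voice 1 is free -> assigned | voices=[61 65 - - -]
Op 3: note_on(83): voice 2 is free -> assigned | voices=[61 65 83 - -]
Op 4: note_on(69): voice 3 is free -> assigned | voices=[61 65 83 69 -]
Op 5: note_on(75): voice 4 is free -> assigned | voices=[61 65 83 69 75]
Op 6: note_on(71): all voices busy, STEAL voice 0 (pitch 61, oldest) -> assign | voices=[71 65 83 69 75]
Op 7: note_on(78): all voices busy, STEAL voice 1 (pitch 65, oldest) -> assign | voices=[71 78 83 69 75]
Op 8: note_on(88): all voices busy, STEAL voice 2 (pitch 83, oldest) -> assign | voices=[71 78 88 69 75]
Op 9: note_on(86): all voices busy, STEAL voice 3 (pitch 69, oldest) -> assign | voices=[71 78 88 86 75]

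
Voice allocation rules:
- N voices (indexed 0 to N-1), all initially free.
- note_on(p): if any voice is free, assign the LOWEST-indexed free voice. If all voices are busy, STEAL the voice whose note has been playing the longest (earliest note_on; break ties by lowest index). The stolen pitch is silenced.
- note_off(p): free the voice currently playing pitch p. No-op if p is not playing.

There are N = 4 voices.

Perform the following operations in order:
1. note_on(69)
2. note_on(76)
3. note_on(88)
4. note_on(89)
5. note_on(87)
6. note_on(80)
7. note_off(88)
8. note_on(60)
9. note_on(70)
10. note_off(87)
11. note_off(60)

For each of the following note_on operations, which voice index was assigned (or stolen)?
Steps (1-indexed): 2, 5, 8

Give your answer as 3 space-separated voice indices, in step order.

Op 1: note_on(69): voice 0 is free -> assigned | voices=[69 - - -]
Op 2: note_on(76): voice 1 is free -> assigned | voices=[69 76 - -]
Op 3: note_on(88): voice 2 is free -> assigned | voices=[69 76 88 -]
Op 4: note_on(89): voice 3 is free -> assigned | voices=[69 76 88 89]
Op 5: note_on(87): all voices busy, STEAL voice 0 (pitch 69, oldest) -> assign | voices=[87 76 88 89]
Op 6: note_on(80): all voices busy, STEAL voice 1 (pitch 76, oldest) -> assign | voices=[87 80 88 89]
Op 7: note_off(88): free voice 2 | voices=[87 80 - 89]
Op 8: note_on(60): voice 2 is free -> assigned | voices=[87 80 60 89]
Op 9: note_on(70): all voices busy, STEAL voice 3 (pitch 89, oldest) -> assign | voices=[87 80 60 70]
Op 10: note_off(87): free voice 0 | voices=[- 80 60 70]
Op 11: note_off(60): free voice 2 | voices=[- 80 - 70]

Answer: 1 0 2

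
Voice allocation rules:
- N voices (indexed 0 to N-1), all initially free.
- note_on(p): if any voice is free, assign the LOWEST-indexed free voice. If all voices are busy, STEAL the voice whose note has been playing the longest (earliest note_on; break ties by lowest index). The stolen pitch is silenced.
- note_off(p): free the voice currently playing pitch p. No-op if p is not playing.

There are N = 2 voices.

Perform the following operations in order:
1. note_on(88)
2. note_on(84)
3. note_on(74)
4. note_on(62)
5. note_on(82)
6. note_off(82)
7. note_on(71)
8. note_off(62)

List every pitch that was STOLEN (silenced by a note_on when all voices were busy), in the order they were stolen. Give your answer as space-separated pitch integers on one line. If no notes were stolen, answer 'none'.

Op 1: note_on(88): voice 0 is free -> assigned | voices=[88 -]
Op 2: note_on(84): voice 1 is free -> assigned | voices=[88 84]
Op 3: note_on(74): all voices busy, STEAL voice 0 (pitch 88, oldest) -> assign | voices=[74 84]
Op 4: note_on(62): all voices busy, STEAL voice 1 (pitch 84, oldest) -> assign | voices=[74 62]
Op 5: note_on(82): all voices busy, STEAL voice 0 (pitch 74, oldest) -> assign | voices=[82 62]
Op 6: note_off(82): free voice 0 | voices=[- 62]
Op 7: note_on(71): voice 0 is free -> assigned | voices=[71 62]
Op 8: note_off(62): free voice 1 | voices=[71 -]

Answer: 88 84 74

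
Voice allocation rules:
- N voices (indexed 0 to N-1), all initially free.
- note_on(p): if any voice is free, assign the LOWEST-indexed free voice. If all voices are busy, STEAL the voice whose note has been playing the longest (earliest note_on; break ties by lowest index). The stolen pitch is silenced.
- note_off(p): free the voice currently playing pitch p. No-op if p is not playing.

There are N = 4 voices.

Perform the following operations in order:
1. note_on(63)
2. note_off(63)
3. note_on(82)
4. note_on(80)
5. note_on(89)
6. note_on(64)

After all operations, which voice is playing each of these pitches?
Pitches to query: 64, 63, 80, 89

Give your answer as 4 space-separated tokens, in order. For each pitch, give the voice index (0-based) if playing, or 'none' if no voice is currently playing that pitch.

Op 1: note_on(63): voice 0 is free -> assigned | voices=[63 - - -]
Op 2: note_off(63): free voice 0 | voices=[- - - -]
Op 3: note_on(82): voice 0 is free -> assigned | voices=[82 - - -]
Op 4: note_on(80): voice 1 is free -> assigned | voices=[82 80 - -]
Op 5: note_on(89): voice 2 is free -> assigned | voices=[82 80 89 -]
Op 6: note_on(64): voice 3 is free -> assigned | voices=[82 80 89 64]

Answer: 3 none 1 2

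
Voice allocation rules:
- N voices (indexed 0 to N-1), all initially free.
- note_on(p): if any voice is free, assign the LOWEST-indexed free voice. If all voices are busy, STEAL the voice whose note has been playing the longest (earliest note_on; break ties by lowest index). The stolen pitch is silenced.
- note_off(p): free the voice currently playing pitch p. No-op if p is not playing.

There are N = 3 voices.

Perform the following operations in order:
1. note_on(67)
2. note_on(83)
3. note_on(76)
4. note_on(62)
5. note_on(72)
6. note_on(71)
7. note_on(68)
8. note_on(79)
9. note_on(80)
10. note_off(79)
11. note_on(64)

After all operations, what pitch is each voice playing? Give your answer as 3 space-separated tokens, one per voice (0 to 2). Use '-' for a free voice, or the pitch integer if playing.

Answer: 68 64 80

Derivation:
Op 1: note_on(67): voice 0 is free -> assigned | voices=[67 - -]
Op 2: note_on(83): voice 1 is free -> assigned | voices=[67 83 -]
Op 3: note_on(76): voice 2 is free -> assigned | voices=[67 83 76]
Op 4: note_on(62): all voices busy, STEAL voice 0 (pitch 67, oldest) -> assign | voices=[62 83 76]
Op 5: note_on(72): all voices busy, STEAL voice 1 (pitch 83, oldest) -> assign | voices=[62 72 76]
Op 6: note_on(71): all voices busy, STEAL voice 2 (pitch 76, oldest) -> assign | voices=[62 72 71]
Op 7: note_on(68): all voices busy, STEAL voice 0 (pitch 62, oldest) -> assign | voices=[68 72 71]
Op 8: note_on(79): all voices busy, STEAL voice 1 (pitch 72, oldest) -> assign | voices=[68 79 71]
Op 9: note_on(80): all voices busy, STEAL voice 2 (pitch 71, oldest) -> assign | voices=[68 79 80]
Op 10: note_off(79): free voice 1 | voices=[68 - 80]
Op 11: note_on(64): voice 1 is free -> assigned | voices=[68 64 80]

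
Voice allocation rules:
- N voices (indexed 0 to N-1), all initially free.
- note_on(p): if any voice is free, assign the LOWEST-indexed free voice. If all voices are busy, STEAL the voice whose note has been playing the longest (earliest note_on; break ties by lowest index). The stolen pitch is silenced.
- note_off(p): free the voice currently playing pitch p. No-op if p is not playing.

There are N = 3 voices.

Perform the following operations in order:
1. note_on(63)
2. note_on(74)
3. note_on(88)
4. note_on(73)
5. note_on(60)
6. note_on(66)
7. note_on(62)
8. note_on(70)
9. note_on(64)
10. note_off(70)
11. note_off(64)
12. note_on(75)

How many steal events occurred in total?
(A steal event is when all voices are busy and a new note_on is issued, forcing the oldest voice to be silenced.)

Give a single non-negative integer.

Op 1: note_on(63): voice 0 is free -> assigned | voices=[63 - -]
Op 2: note_on(74): voice 1 is free -> assigned | voices=[63 74 -]
Op 3: note_on(88): voice 2 is free -> assigned | voices=[63 74 88]
Op 4: note_on(73): all voices busy, STEAL voice 0 (pitch 63, oldest) -> assign | voices=[73 74 88]
Op 5: note_on(60): all voices busy, STEAL voice 1 (pitch 74, oldest) -> assign | voices=[73 60 88]
Op 6: note_on(66): all voices busy, STEAL voice 2 (pitch 88, oldest) -> assign | voices=[73 60 66]
Op 7: note_on(62): all voices busy, STEAL voice 0 (pitch 73, oldest) -> assign | voices=[62 60 66]
Op 8: note_on(70): all voices busy, STEAL voice 1 (pitch 60, oldest) -> assign | voices=[62 70 66]
Op 9: note_on(64): all voices busy, STEAL voice 2 (pitch 66, oldest) -> assign | voices=[62 70 64]
Op 10: note_off(70): free voice 1 | voices=[62 - 64]
Op 11: note_off(64): free voice 2 | voices=[62 - -]
Op 12: note_on(75): voice 1 is free -> assigned | voices=[62 75 -]

Answer: 6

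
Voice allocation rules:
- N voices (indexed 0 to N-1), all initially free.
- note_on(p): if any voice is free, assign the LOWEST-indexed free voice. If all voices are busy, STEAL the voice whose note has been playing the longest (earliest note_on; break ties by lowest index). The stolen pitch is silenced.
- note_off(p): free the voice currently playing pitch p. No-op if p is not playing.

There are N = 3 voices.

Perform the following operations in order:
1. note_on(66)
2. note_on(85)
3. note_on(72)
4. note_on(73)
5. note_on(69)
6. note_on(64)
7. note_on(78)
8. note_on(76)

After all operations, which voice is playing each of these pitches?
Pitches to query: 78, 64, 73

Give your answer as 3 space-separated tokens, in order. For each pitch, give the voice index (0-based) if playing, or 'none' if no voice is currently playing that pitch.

Answer: 0 2 none

Derivation:
Op 1: note_on(66): voice 0 is free -> assigned | voices=[66 - -]
Op 2: note_on(85): voice 1 is free -> assigned | voices=[66 85 -]
Op 3: note_on(72): voice 2 is free -> assigned | voices=[66 85 72]
Op 4: note_on(73): all voices busy, STEAL voice 0 (pitch 66, oldest) -> assign | voices=[73 85 72]
Op 5: note_on(69): all voices busy, STEAL voice 1 (pitch 85, oldest) -> assign | voices=[73 69 72]
Op 6: note_on(64): all voices busy, STEAL voice 2 (pitch 72, oldest) -> assign | voices=[73 69 64]
Op 7: note_on(78): all voices busy, STEAL voice 0 (pitch 73, oldest) -> assign | voices=[78 69 64]
Op 8: note_on(76): all voices busy, STEAL voice 1 (pitch 69, oldest) -> assign | voices=[78 76 64]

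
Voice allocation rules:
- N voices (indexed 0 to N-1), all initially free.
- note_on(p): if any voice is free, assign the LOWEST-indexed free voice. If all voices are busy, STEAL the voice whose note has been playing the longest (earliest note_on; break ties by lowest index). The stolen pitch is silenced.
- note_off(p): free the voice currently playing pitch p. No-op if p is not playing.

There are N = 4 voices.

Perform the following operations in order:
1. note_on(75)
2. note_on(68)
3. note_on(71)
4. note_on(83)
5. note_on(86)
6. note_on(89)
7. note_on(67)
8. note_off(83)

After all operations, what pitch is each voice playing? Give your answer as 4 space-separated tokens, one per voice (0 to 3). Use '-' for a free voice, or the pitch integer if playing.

Answer: 86 89 67 -

Derivation:
Op 1: note_on(75): voice 0 is free -> assigned | voices=[75 - - -]
Op 2: note_on(68): voice 1 is free -> assigned | voices=[75 68 - -]
Op 3: note_on(71): voice 2 is free -> assigned | voices=[75 68 71 -]
Op 4: note_on(83): voice 3 is free -> assigned | voices=[75 68 71 83]
Op 5: note_on(86): all voices busy, STEAL voice 0 (pitch 75, oldest) -> assign | voices=[86 68 71 83]
Op 6: note_on(89): all voices busy, STEAL voice 1 (pitch 68, oldest) -> assign | voices=[86 89 71 83]
Op 7: note_on(67): all voices busy, STEAL voice 2 (pitch 71, oldest) -> assign | voices=[86 89 67 83]
Op 8: note_off(83): free voice 3 | voices=[86 89 67 -]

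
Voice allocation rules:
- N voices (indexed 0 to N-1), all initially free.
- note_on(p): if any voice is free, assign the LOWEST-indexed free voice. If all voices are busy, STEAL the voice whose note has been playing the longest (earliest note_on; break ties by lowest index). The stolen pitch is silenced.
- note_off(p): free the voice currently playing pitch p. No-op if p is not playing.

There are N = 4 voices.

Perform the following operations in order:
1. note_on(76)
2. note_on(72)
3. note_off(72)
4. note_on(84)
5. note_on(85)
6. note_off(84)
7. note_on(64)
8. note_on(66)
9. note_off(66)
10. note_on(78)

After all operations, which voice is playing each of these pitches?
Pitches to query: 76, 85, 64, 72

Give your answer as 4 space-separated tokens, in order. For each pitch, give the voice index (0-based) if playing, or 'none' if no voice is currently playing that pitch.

Op 1: note_on(76): voice 0 is free -> assigned | voices=[76 - - -]
Op 2: note_on(72): voice 1 is free -> assigned | voices=[76 72 - -]
Op 3: note_off(72): free voice 1 | voices=[76 - - -]
Op 4: note_on(84): voice 1 is free -> assigned | voices=[76 84 - -]
Op 5: note_on(85): voice 2 is free -> assigned | voices=[76 84 85 -]
Op 6: note_off(84): free voice 1 | voices=[76 - 85 -]
Op 7: note_on(64): voice 1 is free -> assigned | voices=[76 64 85 -]
Op 8: note_on(66): voice 3 is free -> assigned | voices=[76 64 85 66]
Op 9: note_off(66): free voice 3 | voices=[76 64 85 -]
Op 10: note_on(78): voice 3 is free -> assigned | voices=[76 64 85 78]

Answer: 0 2 1 none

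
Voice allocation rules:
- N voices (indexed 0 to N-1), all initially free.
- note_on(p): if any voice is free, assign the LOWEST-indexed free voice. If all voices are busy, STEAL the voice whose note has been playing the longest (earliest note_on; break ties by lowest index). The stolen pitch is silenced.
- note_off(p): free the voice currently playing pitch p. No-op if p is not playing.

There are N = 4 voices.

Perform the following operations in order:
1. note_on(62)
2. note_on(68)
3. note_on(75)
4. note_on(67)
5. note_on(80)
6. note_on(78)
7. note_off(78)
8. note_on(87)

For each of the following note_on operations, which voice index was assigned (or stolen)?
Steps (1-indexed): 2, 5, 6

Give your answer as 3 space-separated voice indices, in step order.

Op 1: note_on(62): voice 0 is free -> assigned | voices=[62 - - -]
Op 2: note_on(68): voice 1 is free -> assigned | voices=[62 68 - -]
Op 3: note_on(75): voice 2 is free -> assigned | voices=[62 68 75 -]
Op 4: note_on(67): voice 3 is free -> assigned | voices=[62 68 75 67]
Op 5: note_on(80): all voices busy, STEAL voice 0 (pitch 62, oldest) -> assign | voices=[80 68 75 67]
Op 6: note_on(78): all voices busy, STEAL voice 1 (pitch 68, oldest) -> assign | voices=[80 78 75 67]
Op 7: note_off(78): free voice 1 | voices=[80 - 75 67]
Op 8: note_on(87): voice 1 is free -> assigned | voices=[80 87 75 67]

Answer: 1 0 1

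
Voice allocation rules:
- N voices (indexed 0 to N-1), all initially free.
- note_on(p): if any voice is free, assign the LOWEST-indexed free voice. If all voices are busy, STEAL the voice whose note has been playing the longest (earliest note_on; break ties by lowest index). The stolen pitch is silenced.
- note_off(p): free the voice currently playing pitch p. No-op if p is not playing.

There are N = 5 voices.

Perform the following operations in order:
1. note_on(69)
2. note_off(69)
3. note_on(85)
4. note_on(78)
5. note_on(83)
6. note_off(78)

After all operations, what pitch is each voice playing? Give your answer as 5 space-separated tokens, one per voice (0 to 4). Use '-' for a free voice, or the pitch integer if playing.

Answer: 85 - 83 - -

Derivation:
Op 1: note_on(69): voice 0 is free -> assigned | voices=[69 - - - -]
Op 2: note_off(69): free voice 0 | voices=[- - - - -]
Op 3: note_on(85): voice 0 is free -> assigned | voices=[85 - - - -]
Op 4: note_on(78): voice 1 is free -> assigned | voices=[85 78 - - -]
Op 5: note_on(83): voice 2 is free -> assigned | voices=[85 78 83 - -]
Op 6: note_off(78): free voice 1 | voices=[85 - 83 - -]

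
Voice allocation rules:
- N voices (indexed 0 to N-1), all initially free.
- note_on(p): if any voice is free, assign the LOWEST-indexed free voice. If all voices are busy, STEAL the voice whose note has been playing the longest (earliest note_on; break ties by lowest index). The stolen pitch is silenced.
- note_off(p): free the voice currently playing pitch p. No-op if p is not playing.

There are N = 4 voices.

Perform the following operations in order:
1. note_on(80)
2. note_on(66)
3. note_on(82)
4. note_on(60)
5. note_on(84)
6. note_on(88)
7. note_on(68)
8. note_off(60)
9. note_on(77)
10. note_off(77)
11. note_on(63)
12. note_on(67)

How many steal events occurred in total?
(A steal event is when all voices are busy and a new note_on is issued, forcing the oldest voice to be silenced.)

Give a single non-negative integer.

Op 1: note_on(80): voice 0 is free -> assigned | voices=[80 - - -]
Op 2: note_on(66): voice 1 is free -> assigned | voices=[80 66 - -]
Op 3: note_on(82): voice 2 is free -> assigned | voices=[80 66 82 -]
Op 4: note_on(60): voice 3 is free -> assigned | voices=[80 66 82 60]
Op 5: note_on(84): all voices busy, STEAL voice 0 (pitch 80, oldest) -> assign | voices=[84 66 82 60]
Op 6: note_on(88): all voices busy, STEAL voice 1 (pitch 66, oldest) -> assign | voices=[84 88 82 60]
Op 7: note_on(68): all voices busy, STEAL voice 2 (pitch 82, oldest) -> assign | voices=[84 88 68 60]
Op 8: note_off(60): free voice 3 | voices=[84 88 68 -]
Op 9: note_on(77): voice 3 is free -> assigned | voices=[84 88 68 77]
Op 10: note_off(77): free voice 3 | voices=[84 88 68 -]
Op 11: note_on(63): voice 3 is free -> assigned | voices=[84 88 68 63]
Op 12: note_on(67): all voices busy, STEAL voice 0 (pitch 84, oldest) -> assign | voices=[67 88 68 63]

Answer: 4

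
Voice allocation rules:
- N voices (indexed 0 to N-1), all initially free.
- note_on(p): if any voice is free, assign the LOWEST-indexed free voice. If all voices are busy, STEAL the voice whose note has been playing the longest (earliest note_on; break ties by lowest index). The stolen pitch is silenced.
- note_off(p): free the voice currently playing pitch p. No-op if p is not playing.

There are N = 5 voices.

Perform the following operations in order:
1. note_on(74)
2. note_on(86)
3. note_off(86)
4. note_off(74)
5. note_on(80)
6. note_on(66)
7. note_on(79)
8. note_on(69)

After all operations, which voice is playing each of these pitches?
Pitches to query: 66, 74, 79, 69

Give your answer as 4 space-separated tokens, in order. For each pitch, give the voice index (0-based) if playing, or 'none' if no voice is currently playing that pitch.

Op 1: note_on(74): voice 0 is free -> assigned | voices=[74 - - - -]
Op 2: note_on(86): voice 1 is free -> assigned | voices=[74 86 - - -]
Op 3: note_off(86): free voice 1 | voices=[74 - - - -]
Op 4: note_off(74): free voice 0 | voices=[- - - - -]
Op 5: note_on(80): voice 0 is free -> assigned | voices=[80 - - - -]
Op 6: note_on(66): voice 1 is free -> assigned | voices=[80 66 - - -]
Op 7: note_on(79): voice 2 is free -> assigned | voices=[80 66 79 - -]
Op 8: note_on(69): voice 3 is free -> assigned | voices=[80 66 79 69 -]

Answer: 1 none 2 3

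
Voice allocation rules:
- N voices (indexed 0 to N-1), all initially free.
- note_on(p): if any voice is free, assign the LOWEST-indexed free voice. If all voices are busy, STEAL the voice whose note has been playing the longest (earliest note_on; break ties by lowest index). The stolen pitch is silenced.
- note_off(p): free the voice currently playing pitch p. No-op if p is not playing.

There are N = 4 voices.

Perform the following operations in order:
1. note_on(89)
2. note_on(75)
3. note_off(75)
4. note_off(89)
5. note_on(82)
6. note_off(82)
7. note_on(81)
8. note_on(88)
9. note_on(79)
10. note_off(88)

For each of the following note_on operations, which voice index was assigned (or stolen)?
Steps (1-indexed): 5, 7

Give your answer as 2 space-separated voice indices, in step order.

Answer: 0 0

Derivation:
Op 1: note_on(89): voice 0 is free -> assigned | voices=[89 - - -]
Op 2: note_on(75): voice 1 is free -> assigned | voices=[89 75 - -]
Op 3: note_off(75): free voice 1 | voices=[89 - - -]
Op 4: note_off(89): free voice 0 | voices=[- - - -]
Op 5: note_on(82): voice 0 is free -> assigned | voices=[82 - - -]
Op 6: note_off(82): free voice 0 | voices=[- - - -]
Op 7: note_on(81): voice 0 is free -> assigned | voices=[81 - - -]
Op 8: note_on(88): voice 1 is free -> assigned | voices=[81 88 - -]
Op 9: note_on(79): voice 2 is free -> assigned | voices=[81 88 79 -]
Op 10: note_off(88): free voice 1 | voices=[81 - 79 -]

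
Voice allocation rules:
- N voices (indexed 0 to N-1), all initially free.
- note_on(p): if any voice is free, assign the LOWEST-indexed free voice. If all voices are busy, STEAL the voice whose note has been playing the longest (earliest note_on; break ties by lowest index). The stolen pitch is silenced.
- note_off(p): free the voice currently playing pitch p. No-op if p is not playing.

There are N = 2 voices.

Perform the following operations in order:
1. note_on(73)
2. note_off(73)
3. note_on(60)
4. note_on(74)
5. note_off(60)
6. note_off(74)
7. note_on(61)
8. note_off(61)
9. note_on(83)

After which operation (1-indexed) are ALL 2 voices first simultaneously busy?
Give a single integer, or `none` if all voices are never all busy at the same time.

Op 1: note_on(73): voice 0 is free -> assigned | voices=[73 -]
Op 2: note_off(73): free voice 0 | voices=[- -]
Op 3: note_on(60): voice 0 is free -> assigned | voices=[60 -]
Op 4: note_on(74): voice 1 is free -> assigned | voices=[60 74]
Op 5: note_off(60): free voice 0 | voices=[- 74]
Op 6: note_off(74): free voice 1 | voices=[- -]
Op 7: note_on(61): voice 0 is free -> assigned | voices=[61 -]
Op 8: note_off(61): free voice 0 | voices=[- -]
Op 9: note_on(83): voice 0 is free -> assigned | voices=[83 -]

Answer: 4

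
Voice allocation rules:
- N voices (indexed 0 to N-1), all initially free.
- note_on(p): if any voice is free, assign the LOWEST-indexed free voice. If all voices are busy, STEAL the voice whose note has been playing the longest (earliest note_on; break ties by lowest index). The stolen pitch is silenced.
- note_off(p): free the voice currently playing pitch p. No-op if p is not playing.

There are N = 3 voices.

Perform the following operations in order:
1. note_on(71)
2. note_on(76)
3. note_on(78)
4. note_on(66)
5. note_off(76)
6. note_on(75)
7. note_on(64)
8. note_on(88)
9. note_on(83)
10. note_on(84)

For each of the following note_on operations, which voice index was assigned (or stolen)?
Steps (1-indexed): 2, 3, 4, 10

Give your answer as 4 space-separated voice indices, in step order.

Op 1: note_on(71): voice 0 is free -> assigned | voices=[71 - -]
Op 2: note_on(76): voice 1 is free -> assigned | voices=[71 76 -]
Op 3: note_on(78): voice 2 is free -> assigned | voices=[71 76 78]
Op 4: note_on(66): all voices busy, STEAL voice 0 (pitch 71, oldest) -> assign | voices=[66 76 78]
Op 5: note_off(76): free voice 1 | voices=[66 - 78]
Op 6: note_on(75): voice 1 is free -> assigned | voices=[66 75 78]
Op 7: note_on(64): all voices busy, STEAL voice 2 (pitch 78, oldest) -> assign | voices=[66 75 64]
Op 8: note_on(88): all voices busy, STEAL voice 0 (pitch 66, oldest) -> assign | voices=[88 75 64]
Op 9: note_on(83): all voices busy, STEAL voice 1 (pitch 75, oldest) -> assign | voices=[88 83 64]
Op 10: note_on(84): all voices busy, STEAL voice 2 (pitch 64, oldest) -> assign | voices=[88 83 84]

Answer: 1 2 0 2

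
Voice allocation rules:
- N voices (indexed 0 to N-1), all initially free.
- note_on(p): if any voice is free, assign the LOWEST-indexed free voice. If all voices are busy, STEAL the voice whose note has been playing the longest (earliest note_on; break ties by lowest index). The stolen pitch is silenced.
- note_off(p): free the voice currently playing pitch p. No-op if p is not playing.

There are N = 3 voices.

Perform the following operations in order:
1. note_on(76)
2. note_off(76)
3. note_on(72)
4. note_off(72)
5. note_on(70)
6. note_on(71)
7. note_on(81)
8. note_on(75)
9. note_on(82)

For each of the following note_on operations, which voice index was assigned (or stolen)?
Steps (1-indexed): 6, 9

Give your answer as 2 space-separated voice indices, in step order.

Op 1: note_on(76): voice 0 is free -> assigned | voices=[76 - -]
Op 2: note_off(76): free voice 0 | voices=[- - -]
Op 3: note_on(72): voice 0 is free -> assigned | voices=[72 - -]
Op 4: note_off(72): free voice 0 | voices=[- - -]
Op 5: note_on(70): voice 0 is free -> assigned | voices=[70 - -]
Op 6: note_on(71): voice 1 is free -> assigned | voices=[70 71 -]
Op 7: note_on(81): voice 2 is free -> assigned | voices=[70 71 81]
Op 8: note_on(75): all voices busy, STEAL voice 0 (pitch 70, oldest) -> assign | voices=[75 71 81]
Op 9: note_on(82): all voices busy, STEAL voice 1 (pitch 71, oldest) -> assign | voices=[75 82 81]

Answer: 1 1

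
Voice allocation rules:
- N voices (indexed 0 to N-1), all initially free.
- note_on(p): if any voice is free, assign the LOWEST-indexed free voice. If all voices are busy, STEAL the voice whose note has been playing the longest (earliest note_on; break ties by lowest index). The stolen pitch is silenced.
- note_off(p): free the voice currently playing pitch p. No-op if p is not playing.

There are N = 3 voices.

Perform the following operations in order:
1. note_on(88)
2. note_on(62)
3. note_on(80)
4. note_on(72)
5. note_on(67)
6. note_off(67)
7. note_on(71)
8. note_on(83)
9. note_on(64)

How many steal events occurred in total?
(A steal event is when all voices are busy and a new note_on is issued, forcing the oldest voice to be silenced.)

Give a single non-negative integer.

Op 1: note_on(88): voice 0 is free -> assigned | voices=[88 - -]
Op 2: note_on(62): voice 1 is free -> assigned | voices=[88 62 -]
Op 3: note_on(80): voice 2 is free -> assigned | voices=[88 62 80]
Op 4: note_on(72): all voices busy, STEAL voice 0 (pitch 88, oldest) -> assign | voices=[72 62 80]
Op 5: note_on(67): all voices busy, STEAL voice 1 (pitch 62, oldest) -> assign | voices=[72 67 80]
Op 6: note_off(67): free voice 1 | voices=[72 - 80]
Op 7: note_on(71): voice 1 is free -> assigned | voices=[72 71 80]
Op 8: note_on(83): all voices busy, STEAL voice 2 (pitch 80, oldest) -> assign | voices=[72 71 83]
Op 9: note_on(64): all voices busy, STEAL voice 0 (pitch 72, oldest) -> assign | voices=[64 71 83]

Answer: 4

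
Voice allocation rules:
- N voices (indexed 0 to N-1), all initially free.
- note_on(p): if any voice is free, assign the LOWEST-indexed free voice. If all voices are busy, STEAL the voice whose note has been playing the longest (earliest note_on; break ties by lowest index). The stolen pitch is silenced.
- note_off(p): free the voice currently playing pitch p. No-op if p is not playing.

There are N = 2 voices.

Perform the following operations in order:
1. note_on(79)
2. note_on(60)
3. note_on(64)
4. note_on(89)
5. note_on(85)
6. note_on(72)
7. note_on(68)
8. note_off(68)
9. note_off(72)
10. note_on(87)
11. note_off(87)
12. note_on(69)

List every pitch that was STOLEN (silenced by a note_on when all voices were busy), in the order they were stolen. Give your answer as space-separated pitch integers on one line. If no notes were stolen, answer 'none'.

Op 1: note_on(79): voice 0 is free -> assigned | voices=[79 -]
Op 2: note_on(60): voice 1 is free -> assigned | voices=[79 60]
Op 3: note_on(64): all voices busy, STEAL voice 0 (pitch 79, oldest) -> assign | voices=[64 60]
Op 4: note_on(89): all voices busy, STEAL voice 1 (pitch 60, oldest) -> assign | voices=[64 89]
Op 5: note_on(85): all voices busy, STEAL voice 0 (pitch 64, oldest) -> assign | voices=[85 89]
Op 6: note_on(72): all voices busy, STEAL voice 1 (pitch 89, oldest) -> assign | voices=[85 72]
Op 7: note_on(68): all voices busy, STEAL voice 0 (pitch 85, oldest) -> assign | voices=[68 72]
Op 8: note_off(68): free voice 0 | voices=[- 72]
Op 9: note_off(72): free voice 1 | voices=[- -]
Op 10: note_on(87): voice 0 is free -> assigned | voices=[87 -]
Op 11: note_off(87): free voice 0 | voices=[- -]
Op 12: note_on(69): voice 0 is free -> assigned | voices=[69 -]

Answer: 79 60 64 89 85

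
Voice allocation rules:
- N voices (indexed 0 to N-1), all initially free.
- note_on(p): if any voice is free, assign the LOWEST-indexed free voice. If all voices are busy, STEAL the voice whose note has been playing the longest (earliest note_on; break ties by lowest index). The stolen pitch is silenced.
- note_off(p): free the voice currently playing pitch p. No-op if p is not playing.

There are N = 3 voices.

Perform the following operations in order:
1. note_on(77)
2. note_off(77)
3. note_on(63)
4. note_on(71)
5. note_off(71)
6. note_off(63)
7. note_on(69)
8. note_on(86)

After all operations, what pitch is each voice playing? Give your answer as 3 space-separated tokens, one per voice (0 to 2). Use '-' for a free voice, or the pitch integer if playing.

Op 1: note_on(77): voice 0 is free -> assigned | voices=[77 - -]
Op 2: note_off(77): free voice 0 | voices=[- - -]
Op 3: note_on(63): voice 0 is free -> assigned | voices=[63 - -]
Op 4: note_on(71): voice 1 is free -> assigned | voices=[63 71 -]
Op 5: note_off(71): free voice 1 | voices=[63 - -]
Op 6: note_off(63): free voice 0 | voices=[- - -]
Op 7: note_on(69): voice 0 is free -> assigned | voices=[69 - -]
Op 8: note_on(86): voice 1 is free -> assigned | voices=[69 86 -]

Answer: 69 86 -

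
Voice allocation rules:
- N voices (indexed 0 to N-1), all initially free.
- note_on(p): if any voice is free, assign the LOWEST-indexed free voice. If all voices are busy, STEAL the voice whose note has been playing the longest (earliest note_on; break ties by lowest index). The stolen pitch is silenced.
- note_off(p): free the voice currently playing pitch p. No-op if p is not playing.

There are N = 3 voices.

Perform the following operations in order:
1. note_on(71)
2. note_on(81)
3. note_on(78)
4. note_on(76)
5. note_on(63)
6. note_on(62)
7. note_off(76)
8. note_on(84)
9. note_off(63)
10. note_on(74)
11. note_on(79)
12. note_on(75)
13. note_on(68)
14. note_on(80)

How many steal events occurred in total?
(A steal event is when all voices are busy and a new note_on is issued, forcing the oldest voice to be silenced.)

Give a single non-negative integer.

Op 1: note_on(71): voice 0 is free -> assigned | voices=[71 - -]
Op 2: note_on(81): voice 1 is free -> assigned | voices=[71 81 -]
Op 3: note_on(78): voice 2 is free -> assigned | voices=[71 81 78]
Op 4: note_on(76): all voices busy, STEAL voice 0 (pitch 71, oldest) -> assign | voices=[76 81 78]
Op 5: note_on(63): all voices busy, STEAL voice 1 (pitch 81, oldest) -> assign | voices=[76 63 78]
Op 6: note_on(62): all voices busy, STEAL voice 2 (pitch 78, oldest) -> assign | voices=[76 63 62]
Op 7: note_off(76): free voice 0 | voices=[- 63 62]
Op 8: note_on(84): voice 0 is free -> assigned | voices=[84 63 62]
Op 9: note_off(63): free voice 1 | voices=[84 - 62]
Op 10: note_on(74): voice 1 is free -> assigned | voices=[84 74 62]
Op 11: note_on(79): all voices busy, STEAL voice 2 (pitch 62, oldest) -> assign | voices=[84 74 79]
Op 12: note_on(75): all voices busy, STEAL voice 0 (pitch 84, oldest) -> assign | voices=[75 74 79]
Op 13: note_on(68): all voices busy, STEAL voice 1 (pitch 74, oldest) -> assign | voices=[75 68 79]
Op 14: note_on(80): all voices busy, STEAL voice 2 (pitch 79, oldest) -> assign | voices=[75 68 80]

Answer: 7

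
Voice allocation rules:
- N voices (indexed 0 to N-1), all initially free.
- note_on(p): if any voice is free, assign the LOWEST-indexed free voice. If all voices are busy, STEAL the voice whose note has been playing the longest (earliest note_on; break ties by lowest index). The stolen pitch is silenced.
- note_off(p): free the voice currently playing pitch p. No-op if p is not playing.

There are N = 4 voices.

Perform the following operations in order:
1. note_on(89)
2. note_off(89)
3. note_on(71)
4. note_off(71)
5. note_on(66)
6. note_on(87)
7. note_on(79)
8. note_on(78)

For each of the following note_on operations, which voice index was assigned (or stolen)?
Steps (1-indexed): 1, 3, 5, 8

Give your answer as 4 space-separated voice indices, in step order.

Op 1: note_on(89): voice 0 is free -> assigned | voices=[89 - - -]
Op 2: note_off(89): free voice 0 | voices=[- - - -]
Op 3: note_on(71): voice 0 is free -> assigned | voices=[71 - - -]
Op 4: note_off(71): free voice 0 | voices=[- - - -]
Op 5: note_on(66): voice 0 is free -> assigned | voices=[66 - - -]
Op 6: note_on(87): voice 1 is free -> assigned | voices=[66 87 - -]
Op 7: note_on(79): voice 2 is free -> assigned | voices=[66 87 79 -]
Op 8: note_on(78): voice 3 is free -> assigned | voices=[66 87 79 78]

Answer: 0 0 0 3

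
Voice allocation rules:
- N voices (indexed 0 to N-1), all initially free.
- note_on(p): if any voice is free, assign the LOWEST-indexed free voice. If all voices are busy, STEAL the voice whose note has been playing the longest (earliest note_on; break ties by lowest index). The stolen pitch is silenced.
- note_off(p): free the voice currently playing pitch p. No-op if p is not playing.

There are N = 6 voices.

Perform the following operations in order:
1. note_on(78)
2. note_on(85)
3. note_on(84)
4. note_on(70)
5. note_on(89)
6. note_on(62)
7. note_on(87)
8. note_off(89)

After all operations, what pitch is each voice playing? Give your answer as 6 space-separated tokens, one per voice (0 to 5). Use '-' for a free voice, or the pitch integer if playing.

Answer: 87 85 84 70 - 62

Derivation:
Op 1: note_on(78): voice 0 is free -> assigned | voices=[78 - - - - -]
Op 2: note_on(85): voice 1 is free -> assigned | voices=[78 85 - - - -]
Op 3: note_on(84): voice 2 is free -> assigned | voices=[78 85 84 - - -]
Op 4: note_on(70): voice 3 is free -> assigned | voices=[78 85 84 70 - -]
Op 5: note_on(89): voice 4 is free -> assigned | voices=[78 85 84 70 89 -]
Op 6: note_on(62): voice 5 is free -> assigned | voices=[78 85 84 70 89 62]
Op 7: note_on(87): all voices busy, STEAL voice 0 (pitch 78, oldest) -> assign | voices=[87 85 84 70 89 62]
Op 8: note_off(89): free voice 4 | voices=[87 85 84 70 - 62]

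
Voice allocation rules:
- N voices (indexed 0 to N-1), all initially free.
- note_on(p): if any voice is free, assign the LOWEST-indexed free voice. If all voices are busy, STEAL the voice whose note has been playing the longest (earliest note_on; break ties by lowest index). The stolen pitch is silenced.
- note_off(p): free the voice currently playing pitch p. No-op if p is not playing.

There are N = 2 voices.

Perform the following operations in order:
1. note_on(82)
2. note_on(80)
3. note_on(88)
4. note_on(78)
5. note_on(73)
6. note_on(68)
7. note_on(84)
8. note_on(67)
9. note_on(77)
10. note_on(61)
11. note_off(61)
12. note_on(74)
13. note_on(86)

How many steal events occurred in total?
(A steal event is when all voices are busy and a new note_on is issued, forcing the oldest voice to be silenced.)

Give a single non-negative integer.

Answer: 9

Derivation:
Op 1: note_on(82): voice 0 is free -> assigned | voices=[82 -]
Op 2: note_on(80): voice 1 is free -> assigned | voices=[82 80]
Op 3: note_on(88): all voices busy, STEAL voice 0 (pitch 82, oldest) -> assign | voices=[88 80]
Op 4: note_on(78): all voices busy, STEAL voice 1 (pitch 80, oldest) -> assign | voices=[88 78]
Op 5: note_on(73): all voices busy, STEAL voice 0 (pitch 88, oldest) -> assign | voices=[73 78]
Op 6: note_on(68): all voices busy, STEAL voice 1 (pitch 78, oldest) -> assign | voices=[73 68]
Op 7: note_on(84): all voices busy, STEAL voice 0 (pitch 73, oldest) -> assign | voices=[84 68]
Op 8: note_on(67): all voices busy, STEAL voice 1 (pitch 68, oldest) -> assign | voices=[84 67]
Op 9: note_on(77): all voices busy, STEAL voice 0 (pitch 84, oldest) -> assign | voices=[77 67]
Op 10: note_on(61): all voices busy, STEAL voice 1 (pitch 67, oldest) -> assign | voices=[77 61]
Op 11: note_off(61): free voice 1 | voices=[77 -]
Op 12: note_on(74): voice 1 is free -> assigned | voices=[77 74]
Op 13: note_on(86): all voices busy, STEAL voice 0 (pitch 77, oldest) -> assign | voices=[86 74]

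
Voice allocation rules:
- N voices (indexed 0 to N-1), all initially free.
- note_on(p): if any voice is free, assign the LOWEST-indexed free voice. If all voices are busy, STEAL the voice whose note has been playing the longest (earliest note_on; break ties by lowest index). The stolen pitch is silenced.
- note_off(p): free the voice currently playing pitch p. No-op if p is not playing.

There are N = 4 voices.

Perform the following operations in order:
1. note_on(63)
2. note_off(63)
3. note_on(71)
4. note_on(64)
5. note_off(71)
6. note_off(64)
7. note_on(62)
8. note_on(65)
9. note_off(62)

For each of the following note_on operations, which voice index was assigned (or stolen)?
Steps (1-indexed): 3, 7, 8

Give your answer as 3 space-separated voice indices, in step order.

Answer: 0 0 1

Derivation:
Op 1: note_on(63): voice 0 is free -> assigned | voices=[63 - - -]
Op 2: note_off(63): free voice 0 | voices=[- - - -]
Op 3: note_on(71): voice 0 is free -> assigned | voices=[71 - - -]
Op 4: note_on(64): voice 1 is free -> assigned | voices=[71 64 - -]
Op 5: note_off(71): free voice 0 | voices=[- 64 - -]
Op 6: note_off(64): free voice 1 | voices=[- - - -]
Op 7: note_on(62): voice 0 is free -> assigned | voices=[62 - - -]
Op 8: note_on(65): voice 1 is free -> assigned | voices=[62 65 - -]
Op 9: note_off(62): free voice 0 | voices=[- 65 - -]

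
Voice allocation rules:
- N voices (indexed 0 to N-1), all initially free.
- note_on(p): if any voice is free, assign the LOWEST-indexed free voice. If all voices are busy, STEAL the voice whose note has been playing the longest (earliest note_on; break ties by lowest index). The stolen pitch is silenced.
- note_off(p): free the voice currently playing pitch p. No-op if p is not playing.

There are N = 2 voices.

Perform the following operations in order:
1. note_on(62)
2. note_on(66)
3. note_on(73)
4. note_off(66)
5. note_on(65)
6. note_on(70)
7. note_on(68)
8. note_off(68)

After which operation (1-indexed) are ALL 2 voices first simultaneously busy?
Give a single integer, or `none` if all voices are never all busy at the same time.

Answer: 2

Derivation:
Op 1: note_on(62): voice 0 is free -> assigned | voices=[62 -]
Op 2: note_on(66): voice 1 is free -> assigned | voices=[62 66]
Op 3: note_on(73): all voices busy, STEAL voice 0 (pitch 62, oldest) -> assign | voices=[73 66]
Op 4: note_off(66): free voice 1 | voices=[73 -]
Op 5: note_on(65): voice 1 is free -> assigned | voices=[73 65]
Op 6: note_on(70): all voices busy, STEAL voice 0 (pitch 73, oldest) -> assign | voices=[70 65]
Op 7: note_on(68): all voices busy, STEAL voice 1 (pitch 65, oldest) -> assign | voices=[70 68]
Op 8: note_off(68): free voice 1 | voices=[70 -]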